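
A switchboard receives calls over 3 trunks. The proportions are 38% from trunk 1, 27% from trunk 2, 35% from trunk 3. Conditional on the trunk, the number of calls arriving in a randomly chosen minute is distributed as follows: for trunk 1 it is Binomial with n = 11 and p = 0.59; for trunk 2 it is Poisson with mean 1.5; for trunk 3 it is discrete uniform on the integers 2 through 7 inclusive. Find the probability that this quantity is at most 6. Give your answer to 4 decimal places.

Conditional on each trunk, P(X ≤ 6): 1: 0.494797; 2: 0.999074; 3: 0.833333.
By total probability, P(X ≤ 6) = 0.38·0.494797 + 0.27·0.999074 + 0.35·0.833333 = 0.74944.

0.7494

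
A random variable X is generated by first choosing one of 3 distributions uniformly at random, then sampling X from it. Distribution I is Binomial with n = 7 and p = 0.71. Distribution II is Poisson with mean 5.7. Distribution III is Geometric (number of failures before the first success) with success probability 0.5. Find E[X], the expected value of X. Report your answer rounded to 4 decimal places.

Component means — I: 4.97; II: 5.7; III: 1.
E[X] = 0.333333·4.97 + 0.333333·5.7 + 0.333333·1 = 3.89.

3.8900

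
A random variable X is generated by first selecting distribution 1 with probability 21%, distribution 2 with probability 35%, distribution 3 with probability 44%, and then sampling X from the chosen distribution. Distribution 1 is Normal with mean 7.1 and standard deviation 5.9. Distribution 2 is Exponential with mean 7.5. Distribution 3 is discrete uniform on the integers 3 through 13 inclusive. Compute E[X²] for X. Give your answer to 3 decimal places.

89.831

For each component E[X²] = Var + (mean)², giving 1: 85.22; 2: 112.5; 3: 74.
Overall E[X²] = 0.21·85.22 + 0.35·112.5 + 0.44·74 = 89.8312.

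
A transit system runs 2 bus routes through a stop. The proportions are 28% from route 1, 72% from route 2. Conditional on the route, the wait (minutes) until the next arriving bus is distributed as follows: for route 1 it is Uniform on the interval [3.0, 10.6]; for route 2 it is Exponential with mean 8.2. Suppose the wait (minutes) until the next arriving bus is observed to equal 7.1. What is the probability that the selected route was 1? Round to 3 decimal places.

Likelihoods f(7.1 | ·): 1: 0.131579; 2: 0.0513039.
Posterior ∝ prior × likelihood. Numerator for 1: 0.28·0.131579 = 0.0368421.
Normalizing constant: 0.28·0.131579 + 0.72·0.0513039 = 0.0737809.
P(1 | observation) = 0.0368421 / 0.0737809 = 0.499344.

0.499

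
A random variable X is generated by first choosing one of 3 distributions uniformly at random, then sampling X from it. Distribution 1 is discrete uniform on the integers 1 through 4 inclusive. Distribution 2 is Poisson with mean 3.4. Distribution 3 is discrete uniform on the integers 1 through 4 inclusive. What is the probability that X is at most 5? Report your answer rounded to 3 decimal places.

0.957

Conditional on each component, P(X ≤ 5): 1: 1; 2: 0.870542; 3: 1.
By total probability, P(X ≤ 5) = 0.333333·1 + 0.333333·0.870542 + 0.333333·1 = 0.956847.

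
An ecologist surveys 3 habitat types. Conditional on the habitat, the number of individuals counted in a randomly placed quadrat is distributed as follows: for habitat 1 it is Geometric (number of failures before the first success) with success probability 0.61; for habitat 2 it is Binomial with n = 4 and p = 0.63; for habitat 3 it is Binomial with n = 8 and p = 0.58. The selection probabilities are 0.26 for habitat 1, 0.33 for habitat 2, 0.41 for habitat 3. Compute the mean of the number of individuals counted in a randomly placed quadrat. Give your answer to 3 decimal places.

Component means — 1: 0.639344; 2: 2.52; 3: 4.64.
E[X] = 0.26·0.639344 + 0.33·2.52 + 0.41·4.64 = 2.90023.

2.900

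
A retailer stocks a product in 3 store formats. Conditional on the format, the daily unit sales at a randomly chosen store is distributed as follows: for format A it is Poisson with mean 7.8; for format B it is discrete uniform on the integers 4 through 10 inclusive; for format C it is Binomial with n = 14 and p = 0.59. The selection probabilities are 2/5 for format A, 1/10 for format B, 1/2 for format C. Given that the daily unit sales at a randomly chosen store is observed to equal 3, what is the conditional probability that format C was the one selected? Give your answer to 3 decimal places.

0.137

Likelihoods P(X=3 | ·): A: 0.0324068; B: 0; C: 0.00411415.
Posterior ∝ prior × likelihood. Numerator for C: 0.5·0.00411415 = 0.00205707.
Normalizing constant: 0.4·0.0324068 + 0.1·0 + 0.5·0.00411415 = 0.0150198.
P(C | observation) = 0.00205707 / 0.0150198 = 0.136958.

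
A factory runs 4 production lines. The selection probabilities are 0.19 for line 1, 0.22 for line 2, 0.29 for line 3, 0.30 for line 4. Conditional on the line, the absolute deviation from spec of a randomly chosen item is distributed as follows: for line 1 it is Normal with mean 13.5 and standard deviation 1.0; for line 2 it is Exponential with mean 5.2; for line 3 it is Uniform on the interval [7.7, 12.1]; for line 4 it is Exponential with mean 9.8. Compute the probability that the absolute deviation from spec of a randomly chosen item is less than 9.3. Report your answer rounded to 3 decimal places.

Conditional on each line, P(X < 9.3): 1: 1.33457e-05; 2: 0.832783; 3: 0.363636; 4: 0.612864.
By total probability, P(X < 9.3) = 0.19·1.33457e-05 + 0.22·0.832783 + 0.29·0.363636 + 0.3·0.612864 = 0.472529.

0.473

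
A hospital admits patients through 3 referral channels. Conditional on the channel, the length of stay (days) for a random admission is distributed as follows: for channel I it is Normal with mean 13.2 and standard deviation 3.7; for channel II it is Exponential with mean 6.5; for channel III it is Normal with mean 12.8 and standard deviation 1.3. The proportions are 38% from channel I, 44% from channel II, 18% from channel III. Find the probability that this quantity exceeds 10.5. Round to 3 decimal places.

0.552

Conditional on each channel, P(X > 10.5): I: 0.767222; II: 0.198814; III: 0.961572.
By total probability, P(X > 10.5) = 0.38·0.767222 + 0.44·0.198814 + 0.18·0.961572 = 0.552106.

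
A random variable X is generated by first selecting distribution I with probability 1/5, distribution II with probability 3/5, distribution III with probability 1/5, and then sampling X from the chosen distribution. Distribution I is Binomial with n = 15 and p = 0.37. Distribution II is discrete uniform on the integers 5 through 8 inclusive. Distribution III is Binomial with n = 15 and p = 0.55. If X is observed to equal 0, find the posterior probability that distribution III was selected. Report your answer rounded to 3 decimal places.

0.006

Likelihoods P(X=0 | ·): I: 0.000977481; II: 0; III: 6.2833e-06.
Posterior ∝ prior × likelihood. Numerator for III: 0.2·6.2833e-06 = 1.25666e-06.
Normalizing constant: 0.2·0.000977481 + 0.6·0 + 0.2·6.2833e-06 = 0.000196753.
P(III | observation) = 1.25666e-06 / 0.000196753 = 0.006387.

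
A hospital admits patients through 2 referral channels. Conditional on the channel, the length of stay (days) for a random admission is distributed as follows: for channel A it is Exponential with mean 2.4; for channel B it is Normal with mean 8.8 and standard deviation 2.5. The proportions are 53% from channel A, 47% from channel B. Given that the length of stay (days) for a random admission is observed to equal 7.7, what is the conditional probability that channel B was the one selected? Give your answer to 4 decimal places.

Likelihoods f(7.7 | ·): A: 0.0168433; B: 0.144854.
Posterior ∝ prior × likelihood. Numerator for B: 0.47·0.144854 = 0.0680814.
Normalizing constant: 0.53·0.0168433 + 0.47·0.144854 = 0.0770083.
P(B | observation) = 0.0680814 / 0.0770083 = 0.884078.

0.8841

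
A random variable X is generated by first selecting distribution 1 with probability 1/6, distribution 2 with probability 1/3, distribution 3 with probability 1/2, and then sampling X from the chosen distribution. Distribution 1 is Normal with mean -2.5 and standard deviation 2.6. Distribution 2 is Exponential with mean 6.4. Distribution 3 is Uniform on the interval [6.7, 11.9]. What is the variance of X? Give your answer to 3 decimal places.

Per component, 1: μ=-2.5, E[X²]=13.01; 2: μ=6.4, E[X²]=81.92; 3: μ=9.3, E[X²]=88.7433.
E[X] = 0.166667·-2.5 + 0.333333·6.4 + 0.5·9.3 = 6.36667.
E[X²] = 0.166667·13.01 + 0.333333·81.92 + 0.5·88.7433 = 73.8467.
Var(X) = E[X²] − (E[X])² = 73.8467 − 40.5344 = 33.3122.

33.312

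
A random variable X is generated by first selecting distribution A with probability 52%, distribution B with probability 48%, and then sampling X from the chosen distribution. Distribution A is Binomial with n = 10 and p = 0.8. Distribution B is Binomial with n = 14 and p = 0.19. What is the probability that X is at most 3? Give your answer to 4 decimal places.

Conditional on each component, P(X ≤ 3): A: 0.000864358; B: 0.732106.
By total probability, P(X ≤ 3) = 0.52·0.000864358 + 0.48·0.732106 = 0.35186.

0.3519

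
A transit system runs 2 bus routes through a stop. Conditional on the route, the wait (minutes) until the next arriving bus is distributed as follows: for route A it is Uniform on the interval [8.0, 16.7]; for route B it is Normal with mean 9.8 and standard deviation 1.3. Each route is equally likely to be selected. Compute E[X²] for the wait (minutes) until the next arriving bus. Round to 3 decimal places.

For each component E[X²] = Var + (mean)², giving A: 158.83; B: 97.73.
Overall E[X²] = 0.5·158.83 + 0.5·97.73 = 128.28.

128.280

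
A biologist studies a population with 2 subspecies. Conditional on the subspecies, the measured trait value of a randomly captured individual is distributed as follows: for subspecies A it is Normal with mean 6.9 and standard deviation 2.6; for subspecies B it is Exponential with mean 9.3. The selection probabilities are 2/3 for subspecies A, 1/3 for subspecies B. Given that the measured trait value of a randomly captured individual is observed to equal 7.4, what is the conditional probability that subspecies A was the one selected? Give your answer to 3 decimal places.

0.861

Likelihoods f(7.4 | ·): A: 0.150628; B: 0.0485232.
Posterior ∝ prior × likelihood. Numerator for A: 0.666667·0.150628 = 0.100419.
Normalizing constant: 0.666667·0.150628 + 0.333333·0.0485232 = 0.116593.
P(A | observation) = 0.100419 / 0.116593 = 0.861275.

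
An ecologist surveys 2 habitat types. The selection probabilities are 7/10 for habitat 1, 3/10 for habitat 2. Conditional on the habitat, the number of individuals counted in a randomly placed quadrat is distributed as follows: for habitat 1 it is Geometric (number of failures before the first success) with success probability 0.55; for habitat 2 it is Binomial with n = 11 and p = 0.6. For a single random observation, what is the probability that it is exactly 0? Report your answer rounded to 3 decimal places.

0.385

Conditional on each habitat, P(X = 0): 1: 0.55; 2: 4.1943e-05.
By total probability, P(X = 0) = 0.7·0.55 + 0.3·4.1943e-05 = 0.385013.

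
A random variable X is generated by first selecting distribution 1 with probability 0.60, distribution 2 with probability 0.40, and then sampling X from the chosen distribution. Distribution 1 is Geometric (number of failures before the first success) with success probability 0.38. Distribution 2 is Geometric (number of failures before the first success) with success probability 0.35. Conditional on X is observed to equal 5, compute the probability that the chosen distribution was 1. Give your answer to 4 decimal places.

0.5625

Likelihoods P(X=5 | ·): 1: 0.034813; 2: 0.0406102.
Posterior ∝ prior × likelihood. Numerator for 1: 0.6·0.034813 = 0.0208878.
Normalizing constant: 0.6·0.034813 + 0.4·0.0406102 = 0.0371319.
P(1 | observation) = 0.0208878 / 0.0371319 = 0.562531.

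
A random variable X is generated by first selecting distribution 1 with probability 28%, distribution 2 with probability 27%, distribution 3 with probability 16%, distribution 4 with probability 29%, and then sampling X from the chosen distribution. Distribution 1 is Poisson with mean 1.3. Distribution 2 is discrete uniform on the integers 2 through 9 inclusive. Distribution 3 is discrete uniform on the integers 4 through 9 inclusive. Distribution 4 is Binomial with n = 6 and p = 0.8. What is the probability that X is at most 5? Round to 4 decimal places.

0.6817

Conditional on each component, P(X ≤ 5): 1: 0.997769; 2: 0.5; 3: 0.333333; 4: 0.737856.
By total probability, P(X ≤ 5) = 0.28·0.997769 + 0.27·0.5 + 0.16·0.333333 + 0.29·0.737856 = 0.681687.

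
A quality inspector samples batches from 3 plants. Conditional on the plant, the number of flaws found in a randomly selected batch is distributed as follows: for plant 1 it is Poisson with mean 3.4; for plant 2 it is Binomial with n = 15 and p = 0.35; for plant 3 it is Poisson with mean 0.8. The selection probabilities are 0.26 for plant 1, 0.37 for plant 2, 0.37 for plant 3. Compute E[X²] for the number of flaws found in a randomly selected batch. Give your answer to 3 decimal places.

15.883

For each component E[X²] = Var + (mean)², giving 1: 14.96; 2: 30.975; 3: 1.44.
Overall E[X²] = 0.26·14.96 + 0.37·30.975 + 0.37·1.44 = 15.8832.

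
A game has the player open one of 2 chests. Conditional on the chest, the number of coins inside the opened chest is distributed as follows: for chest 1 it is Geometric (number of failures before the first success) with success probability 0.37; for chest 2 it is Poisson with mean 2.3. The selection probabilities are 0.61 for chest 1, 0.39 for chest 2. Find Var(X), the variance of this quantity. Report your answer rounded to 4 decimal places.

Per component, 1: μ=1.7027, E[X²]=7.5011; 2: μ=2.3, E[X²]=7.59.
E[X] = 0.61·1.7027 + 0.39·2.3 = 1.93565.
E[X²] = 0.61·7.5011 + 0.39·7.59 = 7.53577.
Var(X) = E[X²] − (E[X])² = 7.53577 − 3.74674 = 3.78903.

3.7890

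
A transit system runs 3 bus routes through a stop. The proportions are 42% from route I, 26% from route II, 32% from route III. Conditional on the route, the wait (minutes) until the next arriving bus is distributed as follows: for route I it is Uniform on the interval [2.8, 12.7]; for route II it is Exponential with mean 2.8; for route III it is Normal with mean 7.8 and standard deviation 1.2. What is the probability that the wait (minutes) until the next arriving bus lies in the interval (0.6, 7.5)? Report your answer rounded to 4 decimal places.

0.5198

Conditional on each route, P(0.6 < X < 7.5): I: 0.474747; II: 0.738457; III: 0.401294.
By total probability, P(0.6 < X < 7.5) = 0.42·0.474747 + 0.26·0.738457 + 0.32·0.401294 = 0.519807.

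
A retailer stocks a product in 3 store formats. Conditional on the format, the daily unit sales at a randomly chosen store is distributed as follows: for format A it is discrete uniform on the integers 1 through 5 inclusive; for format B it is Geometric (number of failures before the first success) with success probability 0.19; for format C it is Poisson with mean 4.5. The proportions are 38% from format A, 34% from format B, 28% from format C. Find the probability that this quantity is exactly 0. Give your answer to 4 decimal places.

0.0677

Conditional on each format, P(X = 0): A: 0; B: 0.19; C: 0.011109.
By total probability, P(X = 0) = 0.38·0 + 0.34·0.19 + 0.28·0.011109 = 0.0677105.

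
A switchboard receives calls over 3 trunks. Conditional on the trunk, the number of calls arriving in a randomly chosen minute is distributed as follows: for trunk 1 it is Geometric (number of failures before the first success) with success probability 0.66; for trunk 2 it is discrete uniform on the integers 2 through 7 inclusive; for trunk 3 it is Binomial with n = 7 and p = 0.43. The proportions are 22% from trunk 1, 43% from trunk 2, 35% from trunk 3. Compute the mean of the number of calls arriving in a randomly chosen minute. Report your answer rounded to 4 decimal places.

3.1018

Component means — 1: 0.515152; 2: 4.5; 3: 3.01.
E[X] = 0.22·0.515152 + 0.43·4.5 + 0.35·3.01 = 3.10183.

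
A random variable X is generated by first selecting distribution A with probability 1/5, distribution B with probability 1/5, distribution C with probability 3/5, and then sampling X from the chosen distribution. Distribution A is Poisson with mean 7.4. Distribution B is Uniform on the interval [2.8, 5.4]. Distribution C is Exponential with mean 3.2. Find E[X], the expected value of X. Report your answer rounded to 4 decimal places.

4.2200

Component means — A: 7.4; B: 4.1; C: 3.2.
E[X] = 0.2·7.4 + 0.2·4.1 + 0.6·3.2 = 4.22.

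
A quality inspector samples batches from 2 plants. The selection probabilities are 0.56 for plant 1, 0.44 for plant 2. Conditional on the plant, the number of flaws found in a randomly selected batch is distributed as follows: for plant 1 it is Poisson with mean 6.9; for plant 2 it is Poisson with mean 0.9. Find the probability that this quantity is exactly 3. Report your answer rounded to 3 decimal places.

0.053

Conditional on each plant, P(X = 3): 1: 0.0551778; 2: 0.0493982.
By total probability, P(X = 3) = 0.56·0.0551778 + 0.44·0.0493982 = 0.0526348.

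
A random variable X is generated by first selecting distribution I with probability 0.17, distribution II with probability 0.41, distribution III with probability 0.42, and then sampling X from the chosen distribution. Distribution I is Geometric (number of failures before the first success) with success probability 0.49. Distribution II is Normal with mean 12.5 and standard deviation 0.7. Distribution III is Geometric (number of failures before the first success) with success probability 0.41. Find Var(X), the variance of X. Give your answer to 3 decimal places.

32.268

Per component, I: μ=1.04082, E[X²]=3.20741; II: μ=12.5, E[X²]=156.74; III: μ=1.43902, E[X²]=5.58061.
E[X] = 0.17·1.04082 + 0.41·12.5 + 0.42·1.43902 = 5.90633.
E[X²] = 0.17·3.20741 + 0.41·156.74 + 0.42·5.58061 = 67.1525.
Var(X) = E[X²] − (E[X])² = 67.1525 − 34.8847 = 32.2678.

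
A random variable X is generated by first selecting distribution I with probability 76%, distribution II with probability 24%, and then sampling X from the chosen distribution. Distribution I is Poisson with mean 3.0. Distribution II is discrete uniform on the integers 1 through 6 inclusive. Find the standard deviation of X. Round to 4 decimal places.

1.7394

Per component, I: μ=3, E[X²]=12; II: μ=3.5, E[X²]=15.1667.
E[X] = 0.76·3 + 0.24·3.5 = 3.12.
E[X²] = 0.76·12 + 0.24·15.1667 = 12.76.
Var(X) = E[X²] − (E[X])² = 12.76 − 9.7344 = 3.0256.
SD(X) = √3.0256 = 1.73943.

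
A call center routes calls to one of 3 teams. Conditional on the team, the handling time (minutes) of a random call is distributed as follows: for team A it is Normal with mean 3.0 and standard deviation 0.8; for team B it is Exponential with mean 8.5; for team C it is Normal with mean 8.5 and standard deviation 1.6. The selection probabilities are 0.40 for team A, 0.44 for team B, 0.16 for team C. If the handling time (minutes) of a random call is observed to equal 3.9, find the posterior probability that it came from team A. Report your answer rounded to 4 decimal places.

Likelihoods f(3.9 | ·): A: 0.264846; B: 0.0743561; C: 0.00399883.
Posterior ∝ prior × likelihood. Numerator for A: 0.4·0.264846 = 0.105938.
Normalizing constant: 0.4·0.264846 + 0.44·0.0743561 + 0.16·0.00399883 = 0.139295.
P(A | observation) = 0.105938 / 0.139295 = 0.760533.

0.7605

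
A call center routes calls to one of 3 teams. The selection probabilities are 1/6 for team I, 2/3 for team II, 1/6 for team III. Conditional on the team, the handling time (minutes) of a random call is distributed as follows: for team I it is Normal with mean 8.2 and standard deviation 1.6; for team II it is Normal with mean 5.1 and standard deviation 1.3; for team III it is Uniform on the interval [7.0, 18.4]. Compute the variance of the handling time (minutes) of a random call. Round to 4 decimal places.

11.4064

Per component, I: μ=8.2, E[X²]=69.8; II: μ=5.1, E[X²]=27.7; III: μ=12.7, E[X²]=172.12.
E[X] = 0.166667·8.2 + 0.666667·5.1 + 0.166667·12.7 = 6.88333.
E[X²] = 0.166667·69.8 + 0.666667·27.7 + 0.166667·172.12 = 58.7867.
Var(X) = E[X²] − (E[X])² = 58.7867 − 47.3803 = 11.4064.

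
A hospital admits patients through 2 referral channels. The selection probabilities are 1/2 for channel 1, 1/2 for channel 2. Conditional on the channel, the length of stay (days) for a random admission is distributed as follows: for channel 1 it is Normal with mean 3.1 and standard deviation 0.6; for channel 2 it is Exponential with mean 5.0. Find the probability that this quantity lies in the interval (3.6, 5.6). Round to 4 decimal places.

Conditional on each channel, P(3.6 < X < 5.6): 1: 0.202313; 2: 0.160472.
By total probability, P(3.6 < X < 5.6) = 0.5·0.202313 + 0.5·0.160472 = 0.181393.

0.1814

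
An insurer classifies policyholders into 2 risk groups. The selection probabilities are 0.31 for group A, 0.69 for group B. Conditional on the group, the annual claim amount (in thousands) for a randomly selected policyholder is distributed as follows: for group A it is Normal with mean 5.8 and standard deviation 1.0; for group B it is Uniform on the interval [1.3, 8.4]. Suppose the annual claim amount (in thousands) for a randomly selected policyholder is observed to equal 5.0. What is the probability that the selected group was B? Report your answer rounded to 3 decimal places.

Likelihoods f(5.0 | ·): A: 0.289692; B: 0.140845.
Posterior ∝ prior × likelihood. Numerator for B: 0.69·0.140845 = 0.0971831.
Normalizing constant: 0.31·0.289692 + 0.69·0.140845 = 0.186987.
P(B | observation) = 0.0971831 / 0.186987 = 0.519731.

0.520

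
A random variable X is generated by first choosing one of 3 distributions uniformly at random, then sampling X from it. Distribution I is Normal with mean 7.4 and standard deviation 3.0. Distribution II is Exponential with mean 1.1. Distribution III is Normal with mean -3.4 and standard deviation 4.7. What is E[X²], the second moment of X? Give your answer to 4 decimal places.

For each component E[X²] = Var + (mean)², giving I: 63.76; II: 2.42; III: 33.65.
Overall E[X²] = 0.333333·63.76 + 0.333333·2.42 + 0.333333·33.65 = 33.2767.

33.2767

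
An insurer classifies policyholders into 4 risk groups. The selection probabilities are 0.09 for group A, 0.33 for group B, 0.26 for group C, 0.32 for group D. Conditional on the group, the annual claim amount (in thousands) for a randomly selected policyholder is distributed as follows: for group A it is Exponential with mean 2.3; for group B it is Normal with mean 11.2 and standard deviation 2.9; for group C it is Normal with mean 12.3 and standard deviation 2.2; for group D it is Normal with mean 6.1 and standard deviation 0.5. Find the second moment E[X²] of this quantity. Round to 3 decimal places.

For each component E[X²] = Var + (mean)², giving A: 10.58; B: 133.85; C: 156.13; D: 37.46.
Overall E[X²] = 0.09·10.58 + 0.33·133.85 + 0.26·156.13 + 0.32·37.46 = 97.7037.

97.704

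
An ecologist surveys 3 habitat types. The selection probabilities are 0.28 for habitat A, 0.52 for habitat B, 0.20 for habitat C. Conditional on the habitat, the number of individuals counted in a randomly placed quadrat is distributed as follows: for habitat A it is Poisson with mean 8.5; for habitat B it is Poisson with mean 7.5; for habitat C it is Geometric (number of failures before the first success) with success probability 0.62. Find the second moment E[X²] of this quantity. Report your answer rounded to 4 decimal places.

56.0328

For each component E[X²] = Var + (mean)², giving A: 80.75; B: 63.75; C: 1.3642.
Overall E[X²] = 0.28·80.75 + 0.52·63.75 + 0.2·1.3642 = 56.0328.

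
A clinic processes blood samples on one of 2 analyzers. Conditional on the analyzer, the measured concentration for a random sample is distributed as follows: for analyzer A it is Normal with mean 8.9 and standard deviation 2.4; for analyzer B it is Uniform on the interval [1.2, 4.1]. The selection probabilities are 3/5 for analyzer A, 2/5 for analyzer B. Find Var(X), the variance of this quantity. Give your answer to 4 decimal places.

Per component, A: μ=8.9, E[X²]=84.97; B: μ=2.65, E[X²]=7.72333.
E[X] = 0.6·8.9 + 0.4·2.65 = 6.4.
E[X²] = 0.6·84.97 + 0.4·7.72333 = 54.0713.
Var(X) = E[X²] − (E[X])² = 54.0713 − 40.96 = 13.1113.

13.1113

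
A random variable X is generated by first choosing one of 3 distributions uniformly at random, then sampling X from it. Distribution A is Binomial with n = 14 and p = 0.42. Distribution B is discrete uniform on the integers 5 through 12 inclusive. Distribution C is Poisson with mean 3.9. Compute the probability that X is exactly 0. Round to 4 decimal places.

0.0069

Conditional on each component, P(X = 0): A: 0.000487519; B: 0; C: 0.0202419.
By total probability, P(X = 0) = 0.333333·0.000487519 + 0.333333·0 + 0.333333·0.0202419 = 0.00690981.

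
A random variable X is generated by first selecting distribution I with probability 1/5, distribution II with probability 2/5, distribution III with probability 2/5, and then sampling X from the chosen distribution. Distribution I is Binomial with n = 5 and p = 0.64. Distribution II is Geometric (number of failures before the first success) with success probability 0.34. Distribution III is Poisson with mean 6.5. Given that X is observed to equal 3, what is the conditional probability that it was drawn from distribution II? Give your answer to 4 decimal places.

0.2905

Likelihoods P(X=3 | ·): I: 0.339739; II: 0.0977486; III: 0.0688137.
Posterior ∝ prior × likelihood. Numerator for II: 0.4·0.0977486 = 0.0390995.
Normalizing constant: 0.2·0.339739 + 0.4·0.0977486 + 0.4·0.0688137 = 0.134573.
P(II | observation) = 0.0390995 / 0.134573 = 0.290545.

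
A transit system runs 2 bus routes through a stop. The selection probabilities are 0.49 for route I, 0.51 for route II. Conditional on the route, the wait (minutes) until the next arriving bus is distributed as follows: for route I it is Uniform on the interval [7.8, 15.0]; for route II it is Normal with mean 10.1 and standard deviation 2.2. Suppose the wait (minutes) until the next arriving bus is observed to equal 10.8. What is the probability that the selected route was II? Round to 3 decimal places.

Likelihoods f(10.8 | ·): I: 0.138889; II: 0.172387.
Posterior ∝ prior × likelihood. Numerator for II: 0.51·0.172387 = 0.0879172.
Normalizing constant: 0.49·0.138889 + 0.51·0.172387 = 0.155973.
P(II | observation) = 0.0879172 / 0.155973 = 0.56367.

0.564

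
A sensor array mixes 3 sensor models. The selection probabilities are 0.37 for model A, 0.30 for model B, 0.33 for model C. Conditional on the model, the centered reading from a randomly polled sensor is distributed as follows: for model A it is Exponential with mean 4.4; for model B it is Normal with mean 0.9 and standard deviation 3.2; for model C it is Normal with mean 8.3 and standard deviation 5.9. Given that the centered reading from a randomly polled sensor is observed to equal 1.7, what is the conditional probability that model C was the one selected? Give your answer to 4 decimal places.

Likelihoods f(1.7 | ·): A: 0.154437; B: 0.120834; C: 0.0361683.
Posterior ∝ prior × likelihood. Numerator for C: 0.33·0.0361683 = 0.0119355.
Normalizing constant: 0.37·0.154437 + 0.3·0.120834 + 0.33·0.0361683 = 0.105327.
P(C | observation) = 0.0119355 / 0.105327 = 0.113318.

0.1133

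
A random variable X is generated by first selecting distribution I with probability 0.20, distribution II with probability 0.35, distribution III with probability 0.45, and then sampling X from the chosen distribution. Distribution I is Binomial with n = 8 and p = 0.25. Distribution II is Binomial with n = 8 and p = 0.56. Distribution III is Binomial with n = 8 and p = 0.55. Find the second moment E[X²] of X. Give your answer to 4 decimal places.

For each component E[X²] = Var + (mean)², giving I: 5.5; II: 22.0416; III: 21.34.
Overall E[X²] = 0.2·5.5 + 0.35·22.0416 + 0.45·21.34 = 18.4176.

18.4176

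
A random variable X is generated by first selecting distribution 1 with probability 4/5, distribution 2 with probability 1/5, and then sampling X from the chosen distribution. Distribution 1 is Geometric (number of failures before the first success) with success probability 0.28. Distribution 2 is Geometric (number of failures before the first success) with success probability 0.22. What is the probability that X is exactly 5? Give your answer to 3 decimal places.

0.056

Conditional on each component, P(X = 5): 1: 0.0541777; 2: 0.0635178.
By total probability, P(X = 5) = 0.8·0.0541777 + 0.2·0.0635178 = 0.0560457.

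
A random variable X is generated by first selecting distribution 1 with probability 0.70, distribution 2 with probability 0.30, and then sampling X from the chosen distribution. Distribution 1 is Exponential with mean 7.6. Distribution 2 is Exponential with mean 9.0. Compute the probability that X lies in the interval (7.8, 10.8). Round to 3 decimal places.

0.118

Conditional on each component, P(7.8 < X < 10.8): 1: 0.116865; 2: 0.119156.
By total probability, P(7.8 < X < 10.8) = 0.7·0.116865 + 0.3·0.119156 = 0.117552.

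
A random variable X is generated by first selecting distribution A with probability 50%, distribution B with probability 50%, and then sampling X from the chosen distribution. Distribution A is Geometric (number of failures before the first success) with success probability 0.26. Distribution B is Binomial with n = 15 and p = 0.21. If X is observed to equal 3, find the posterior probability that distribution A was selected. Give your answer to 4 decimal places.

Likelihoods P(X=3 | ·): A: 0.105358; B: 0.248997.
Posterior ∝ prior × likelihood. Numerator for A: 0.5·0.105358 = 0.0526791.
Normalizing constant: 0.5·0.105358 + 0.5·0.248997 = 0.177178.
P(A | observation) = 0.0526791 / 0.177178 = 0.297324.

0.2973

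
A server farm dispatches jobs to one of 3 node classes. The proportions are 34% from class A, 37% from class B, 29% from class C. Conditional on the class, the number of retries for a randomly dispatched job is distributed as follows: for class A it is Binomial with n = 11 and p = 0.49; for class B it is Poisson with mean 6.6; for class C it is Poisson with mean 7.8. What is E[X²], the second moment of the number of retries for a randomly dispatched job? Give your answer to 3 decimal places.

For each component E[X²] = Var + (mean)², giving A: 31.801; B: 50.16; C: 68.64.
Overall E[X²] = 0.34·31.801 + 0.37·50.16 + 0.29·68.64 = 49.2771.

49.277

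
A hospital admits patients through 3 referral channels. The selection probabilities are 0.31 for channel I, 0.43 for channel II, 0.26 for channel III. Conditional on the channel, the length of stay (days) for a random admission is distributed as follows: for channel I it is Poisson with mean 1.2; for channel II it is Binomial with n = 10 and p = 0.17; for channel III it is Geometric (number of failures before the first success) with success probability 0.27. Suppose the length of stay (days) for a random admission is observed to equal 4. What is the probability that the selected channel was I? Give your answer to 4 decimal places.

Likelihoods P(X=4 | ·): I: 0.0260232; II: 0.0573434; III: 0.0766753.
Posterior ∝ prior × likelihood. Numerator for I: 0.31·0.0260232 = 0.00806719.
Normalizing constant: 0.31·0.0260232 + 0.43·0.0573434 + 0.26·0.0766753 = 0.0526604.
P(I | observation) = 0.00806719 / 0.0526604 = 0.153193.

0.1532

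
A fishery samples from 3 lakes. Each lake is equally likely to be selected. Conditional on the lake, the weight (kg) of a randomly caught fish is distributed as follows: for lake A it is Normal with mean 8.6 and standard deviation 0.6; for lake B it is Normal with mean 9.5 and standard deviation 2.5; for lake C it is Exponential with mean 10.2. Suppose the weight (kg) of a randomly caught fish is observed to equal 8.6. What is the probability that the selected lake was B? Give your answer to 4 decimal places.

Likelihoods f(8.6 | ·): A: 0.664904; B: 0.149564; C: 0.042192.
Posterior ∝ prior × likelihood. Numerator for B: 0.333333·0.149564 = 0.0498547.
Normalizing constant: 0.333333·0.664904 + 0.333333·0.149564 + 0.333333·0.042192 = 0.285553.
P(B | observation) = 0.0498547 / 0.285553 = 0.17459.

0.1746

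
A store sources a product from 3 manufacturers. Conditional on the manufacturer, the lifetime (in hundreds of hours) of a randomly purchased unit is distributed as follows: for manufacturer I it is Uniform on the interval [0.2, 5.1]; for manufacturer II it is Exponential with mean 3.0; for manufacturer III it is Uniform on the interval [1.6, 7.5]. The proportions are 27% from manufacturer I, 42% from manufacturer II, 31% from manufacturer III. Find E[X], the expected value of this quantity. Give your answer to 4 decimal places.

Component means — I: 2.65; II: 3; III: 4.55.
E[X] = 0.27·2.65 + 0.42·3 + 0.31·4.55 = 3.386.

3.3860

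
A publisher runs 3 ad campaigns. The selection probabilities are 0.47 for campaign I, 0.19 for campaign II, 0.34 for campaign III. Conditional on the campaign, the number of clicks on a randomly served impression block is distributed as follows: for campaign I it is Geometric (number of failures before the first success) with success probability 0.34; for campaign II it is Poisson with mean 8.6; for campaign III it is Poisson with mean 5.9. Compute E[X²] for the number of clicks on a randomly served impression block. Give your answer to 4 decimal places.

33.9822

For each component E[X²] = Var + (mean)², giving I: 9.47751; II: 82.56; III: 40.71.
Overall E[X²] = 0.47·9.47751 + 0.19·82.56 + 0.34·40.71 = 33.9822.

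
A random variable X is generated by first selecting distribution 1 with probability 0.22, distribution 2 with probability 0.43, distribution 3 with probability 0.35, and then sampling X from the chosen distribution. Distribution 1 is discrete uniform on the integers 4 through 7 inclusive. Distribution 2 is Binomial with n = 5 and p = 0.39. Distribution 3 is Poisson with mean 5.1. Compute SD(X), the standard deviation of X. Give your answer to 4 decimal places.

2.2955

Per component, 1: μ=5.5, E[X²]=31.5; 2: μ=1.95, E[X²]=4.992; 3: μ=5.1, E[X²]=31.11.
E[X] = 0.22·5.5 + 0.43·1.95 + 0.35·5.1 = 3.8335.
E[X²] = 0.22·31.5 + 0.43·4.992 + 0.35·31.11 = 19.9651.
Var(X) = E[X²] − (E[X])² = 19.9651 − 14.6957 = 5.26934.
SD(X) = √5.26934 = 2.2955.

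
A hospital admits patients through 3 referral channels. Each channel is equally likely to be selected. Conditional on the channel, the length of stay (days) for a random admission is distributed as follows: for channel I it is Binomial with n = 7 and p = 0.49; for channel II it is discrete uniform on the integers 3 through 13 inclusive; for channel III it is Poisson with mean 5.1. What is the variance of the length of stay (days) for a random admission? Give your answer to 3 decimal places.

Per component, I: μ=3.43, E[X²]=13.5142; II: μ=8, E[X²]=74; III: μ=5.1, E[X²]=31.11.
E[X] = 0.333333·3.43 + 0.333333·8 + 0.333333·5.1 = 5.51.
E[X²] = 0.333333·13.5142 + 0.333333·74 + 0.333333·31.11 = 39.5414.
Var(X) = E[X²] − (E[X])² = 39.5414 − 30.3601 = 9.1813.

9.181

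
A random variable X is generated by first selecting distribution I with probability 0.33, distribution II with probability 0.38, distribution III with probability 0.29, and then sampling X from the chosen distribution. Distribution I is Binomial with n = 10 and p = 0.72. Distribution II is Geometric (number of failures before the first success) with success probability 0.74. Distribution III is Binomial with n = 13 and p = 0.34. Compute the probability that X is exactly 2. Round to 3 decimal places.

Conditional on each component, P(X = 2): I: 0.000881337; II: 0.050024; III: 0.0933331.
By total probability, P(X = 2) = 0.33·0.000881337 + 0.38·0.050024 + 0.29·0.0933331 = 0.0463666.

0.046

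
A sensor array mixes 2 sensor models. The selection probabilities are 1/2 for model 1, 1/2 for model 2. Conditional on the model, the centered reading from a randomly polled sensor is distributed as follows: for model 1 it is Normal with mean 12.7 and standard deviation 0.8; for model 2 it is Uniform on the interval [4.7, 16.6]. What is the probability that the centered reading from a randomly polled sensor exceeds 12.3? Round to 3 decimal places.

Conditional on each model, P(X > 12.3): 1: 0.691462; 2: 0.361345.
By total probability, P(X > 12.3) = 0.5·0.691462 + 0.5·0.361345 = 0.526403.

0.526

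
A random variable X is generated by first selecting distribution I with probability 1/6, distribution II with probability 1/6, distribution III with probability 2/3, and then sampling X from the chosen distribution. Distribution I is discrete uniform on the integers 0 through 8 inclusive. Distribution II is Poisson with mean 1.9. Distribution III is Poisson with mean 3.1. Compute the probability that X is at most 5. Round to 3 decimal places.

Conditional on each component, P(X ≤ 5): I: 0.666667; II: 0.986781; III: 0.905666.
By total probability, P(X ≤ 5) = 0.166667·0.666667 + 0.166667·0.986781 + 0.666667·0.905666 = 0.879352.

0.879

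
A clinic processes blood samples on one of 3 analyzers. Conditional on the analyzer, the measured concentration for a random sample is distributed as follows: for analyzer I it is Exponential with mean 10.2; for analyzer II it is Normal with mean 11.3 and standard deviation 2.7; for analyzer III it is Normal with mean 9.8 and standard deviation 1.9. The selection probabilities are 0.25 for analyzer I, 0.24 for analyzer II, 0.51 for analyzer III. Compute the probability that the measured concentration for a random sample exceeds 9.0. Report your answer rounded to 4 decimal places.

0.6343

Conditional on each analyzer, P(X > 9.0): I: 0.413808; II: 0.802852; III: 0.663142.
By total probability, P(X > 9.0) = 0.25·0.413808 + 0.24·0.802852 + 0.51·0.663142 = 0.634339.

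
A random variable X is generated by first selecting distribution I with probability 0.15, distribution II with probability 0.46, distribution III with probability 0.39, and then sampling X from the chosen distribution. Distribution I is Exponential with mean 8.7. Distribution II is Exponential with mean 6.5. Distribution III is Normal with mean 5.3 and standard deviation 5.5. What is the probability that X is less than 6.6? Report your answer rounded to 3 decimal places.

0.605

Conditional on each component, P(X < 6.6): I: 0.531688; II: 0.637737; III: 0.593425.
By total probability, P(X < 6.6) = 0.15·0.531688 + 0.46·0.637737 + 0.39·0.593425 = 0.604548.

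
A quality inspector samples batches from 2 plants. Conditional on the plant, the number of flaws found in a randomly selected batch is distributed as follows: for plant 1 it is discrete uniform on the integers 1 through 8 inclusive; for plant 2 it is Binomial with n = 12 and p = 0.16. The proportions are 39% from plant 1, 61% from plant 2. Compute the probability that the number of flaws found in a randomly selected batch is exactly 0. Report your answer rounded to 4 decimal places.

Conditional on each plant, P(X = 0): 1: 0; 2: 0.12341.
By total probability, P(X = 0) = 0.39·0 + 0.61·0.12341 = 0.0752803.

0.0753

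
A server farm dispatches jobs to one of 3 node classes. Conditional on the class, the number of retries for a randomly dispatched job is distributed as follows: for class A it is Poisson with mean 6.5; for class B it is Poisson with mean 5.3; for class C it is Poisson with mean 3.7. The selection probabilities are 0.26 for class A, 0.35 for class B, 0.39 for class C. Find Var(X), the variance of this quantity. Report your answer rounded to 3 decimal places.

Per component, A: μ=6.5, E[X²]=48.75; B: μ=5.3, E[X²]=33.39; C: μ=3.7, E[X²]=17.39.
E[X] = 0.26·6.5 + 0.35·5.3 + 0.39·3.7 = 4.988.
E[X²] = 0.26·48.75 + 0.35·33.39 + 0.39·17.39 = 31.1436.
Var(X) = E[X²] − (E[X])² = 31.1436 − 24.8801 = 6.26346.

6.263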